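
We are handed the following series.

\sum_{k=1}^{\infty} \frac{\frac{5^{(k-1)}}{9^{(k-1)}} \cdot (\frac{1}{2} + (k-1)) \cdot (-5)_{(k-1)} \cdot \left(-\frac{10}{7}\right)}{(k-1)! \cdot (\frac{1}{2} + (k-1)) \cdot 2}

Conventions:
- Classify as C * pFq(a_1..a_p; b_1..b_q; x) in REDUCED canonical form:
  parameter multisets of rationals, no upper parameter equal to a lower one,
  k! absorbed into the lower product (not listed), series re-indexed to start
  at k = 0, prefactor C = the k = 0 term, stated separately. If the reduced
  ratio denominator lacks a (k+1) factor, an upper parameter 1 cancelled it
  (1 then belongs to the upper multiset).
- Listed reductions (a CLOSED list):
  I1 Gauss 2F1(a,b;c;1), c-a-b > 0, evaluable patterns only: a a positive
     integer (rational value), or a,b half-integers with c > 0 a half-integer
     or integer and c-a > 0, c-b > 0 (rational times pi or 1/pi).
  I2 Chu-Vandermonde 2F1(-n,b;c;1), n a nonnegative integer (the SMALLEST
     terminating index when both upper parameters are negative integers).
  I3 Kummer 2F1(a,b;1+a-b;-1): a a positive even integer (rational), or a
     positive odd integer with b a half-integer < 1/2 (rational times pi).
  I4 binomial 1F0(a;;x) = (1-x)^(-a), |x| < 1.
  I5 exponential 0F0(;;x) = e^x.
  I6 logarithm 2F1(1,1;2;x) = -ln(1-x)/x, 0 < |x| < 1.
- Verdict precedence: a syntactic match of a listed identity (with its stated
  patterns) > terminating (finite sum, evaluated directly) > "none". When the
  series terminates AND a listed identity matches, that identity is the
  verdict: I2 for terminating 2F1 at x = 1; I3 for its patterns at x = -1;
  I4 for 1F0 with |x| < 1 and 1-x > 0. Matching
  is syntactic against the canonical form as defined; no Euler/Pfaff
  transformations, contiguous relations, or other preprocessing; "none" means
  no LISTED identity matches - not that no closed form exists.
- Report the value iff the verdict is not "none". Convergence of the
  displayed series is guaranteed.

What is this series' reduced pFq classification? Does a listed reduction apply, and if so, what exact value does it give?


The series (x = \frac{5}{9}) is 1F0: upper {-5}, lower {-}, prefactor -\frac{5}{7}. Verdict: binomial (I4) fires (the 1F0 binomial series: exponent 5, x = \frac{5}{9}). Its exact value is -\frac{5120}{413343}.

First insight: with t_0 = -\frac{5}{7}, the factor k + 1/2 cancels (top and bottom), leaving C = -5/7.
Adjacent-term ratio: r(k) = \frac{5}{9} * (k-5) / [(k+1)] - rational in k, leading ratio \frac{5}{9}; with t_0 = -\frac{5}{7}, classification follows.


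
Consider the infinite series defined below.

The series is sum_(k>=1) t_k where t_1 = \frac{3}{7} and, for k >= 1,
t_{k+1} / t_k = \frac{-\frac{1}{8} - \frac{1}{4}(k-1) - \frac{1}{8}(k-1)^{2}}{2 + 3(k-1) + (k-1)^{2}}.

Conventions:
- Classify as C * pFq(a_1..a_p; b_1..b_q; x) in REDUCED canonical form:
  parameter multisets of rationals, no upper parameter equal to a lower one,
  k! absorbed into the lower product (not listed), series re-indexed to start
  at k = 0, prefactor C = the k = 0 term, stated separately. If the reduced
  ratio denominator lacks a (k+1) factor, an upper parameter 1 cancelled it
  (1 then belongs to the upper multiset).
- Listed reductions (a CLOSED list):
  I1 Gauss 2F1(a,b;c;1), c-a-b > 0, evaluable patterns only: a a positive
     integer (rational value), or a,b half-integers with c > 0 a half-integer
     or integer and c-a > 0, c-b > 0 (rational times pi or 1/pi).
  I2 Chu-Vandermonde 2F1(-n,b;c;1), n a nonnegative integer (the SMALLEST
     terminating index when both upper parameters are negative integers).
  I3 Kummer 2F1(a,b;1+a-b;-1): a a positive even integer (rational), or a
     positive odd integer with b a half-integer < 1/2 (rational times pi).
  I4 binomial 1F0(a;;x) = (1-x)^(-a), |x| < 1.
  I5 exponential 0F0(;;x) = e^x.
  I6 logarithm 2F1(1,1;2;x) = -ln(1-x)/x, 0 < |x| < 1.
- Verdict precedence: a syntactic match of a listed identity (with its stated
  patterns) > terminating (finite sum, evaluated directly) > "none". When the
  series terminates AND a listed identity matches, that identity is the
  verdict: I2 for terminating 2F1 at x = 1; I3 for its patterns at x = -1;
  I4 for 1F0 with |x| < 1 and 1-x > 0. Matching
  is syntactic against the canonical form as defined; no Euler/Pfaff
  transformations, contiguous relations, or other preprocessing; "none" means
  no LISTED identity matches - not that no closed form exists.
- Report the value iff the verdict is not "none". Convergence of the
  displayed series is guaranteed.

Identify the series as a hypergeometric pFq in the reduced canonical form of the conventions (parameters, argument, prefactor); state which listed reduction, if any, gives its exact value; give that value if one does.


The series (x = -\frac{1}{8}) is 2F1: upper {1, 1}, lower {2}, prefactor \frac{3}{7}. Verdict at x = -\frac{1}{8}: logarithm (I6) matches (the logarithm: parameters (1,1;2), x = -\frac{1}{8}). Hence: \frac{24}{7} \cdot \ln\left(\frac{9}{8}\right).

First insight: from the first term \frac{3}{7}: roots of the ratio polynomials (prefactor 3/7) are the negated parameters.
Term ratio: r(k) = -\frac{1}{8} * (k+1) (k+1) / [(k+2) (k+1)] - rational in k. x = -\frac{1}{8}; t_0 = \frac{3}{7}; negate the roots.


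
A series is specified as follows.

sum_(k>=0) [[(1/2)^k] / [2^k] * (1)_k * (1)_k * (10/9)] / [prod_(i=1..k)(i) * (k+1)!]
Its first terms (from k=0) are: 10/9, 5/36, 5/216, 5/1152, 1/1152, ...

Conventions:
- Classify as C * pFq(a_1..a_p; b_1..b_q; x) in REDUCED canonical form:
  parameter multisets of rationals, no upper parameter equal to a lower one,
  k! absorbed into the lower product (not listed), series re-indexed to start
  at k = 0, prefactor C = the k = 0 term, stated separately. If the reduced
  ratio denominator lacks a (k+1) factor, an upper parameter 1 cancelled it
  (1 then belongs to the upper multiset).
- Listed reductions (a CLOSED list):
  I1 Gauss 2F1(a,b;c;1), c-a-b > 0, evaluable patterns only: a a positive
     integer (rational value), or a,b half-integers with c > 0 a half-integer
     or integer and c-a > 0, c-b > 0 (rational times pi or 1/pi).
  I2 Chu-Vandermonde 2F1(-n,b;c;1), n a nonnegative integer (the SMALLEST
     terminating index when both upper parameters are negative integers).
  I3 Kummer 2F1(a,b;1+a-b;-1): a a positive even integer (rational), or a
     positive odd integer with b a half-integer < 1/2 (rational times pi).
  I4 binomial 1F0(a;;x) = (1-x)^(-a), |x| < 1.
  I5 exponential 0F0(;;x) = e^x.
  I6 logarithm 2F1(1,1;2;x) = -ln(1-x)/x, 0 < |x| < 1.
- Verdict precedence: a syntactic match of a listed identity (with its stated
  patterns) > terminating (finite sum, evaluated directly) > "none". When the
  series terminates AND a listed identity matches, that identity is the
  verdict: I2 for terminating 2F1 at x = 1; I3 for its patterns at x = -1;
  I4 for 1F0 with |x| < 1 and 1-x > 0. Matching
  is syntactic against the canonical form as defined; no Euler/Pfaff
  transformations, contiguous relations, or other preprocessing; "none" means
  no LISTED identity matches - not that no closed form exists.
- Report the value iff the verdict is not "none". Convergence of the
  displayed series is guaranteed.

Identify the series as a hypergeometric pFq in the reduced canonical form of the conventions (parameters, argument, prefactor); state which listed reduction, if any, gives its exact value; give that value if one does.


At argument 1/4: a 2F1 with upper {1, 1}, lower {2}, scaled by C = 10/9. Verdict at x = 1/4: the logarithmic series (I6) matches (the logarithm: parameters (1,1;2), x = 1/4). Sum: (-40/9) * ln(3/4).

Structural cue: from the first term 10/9: the two k-th powers (C = 10/9, x = 1/4) combine into one argument.
Term ratio: r(k) = (1/4) * (k+1) (k+1) / [(k+2) (k+1)] - rational; roots negated = parameters, x = (1/4), C = 10/9.


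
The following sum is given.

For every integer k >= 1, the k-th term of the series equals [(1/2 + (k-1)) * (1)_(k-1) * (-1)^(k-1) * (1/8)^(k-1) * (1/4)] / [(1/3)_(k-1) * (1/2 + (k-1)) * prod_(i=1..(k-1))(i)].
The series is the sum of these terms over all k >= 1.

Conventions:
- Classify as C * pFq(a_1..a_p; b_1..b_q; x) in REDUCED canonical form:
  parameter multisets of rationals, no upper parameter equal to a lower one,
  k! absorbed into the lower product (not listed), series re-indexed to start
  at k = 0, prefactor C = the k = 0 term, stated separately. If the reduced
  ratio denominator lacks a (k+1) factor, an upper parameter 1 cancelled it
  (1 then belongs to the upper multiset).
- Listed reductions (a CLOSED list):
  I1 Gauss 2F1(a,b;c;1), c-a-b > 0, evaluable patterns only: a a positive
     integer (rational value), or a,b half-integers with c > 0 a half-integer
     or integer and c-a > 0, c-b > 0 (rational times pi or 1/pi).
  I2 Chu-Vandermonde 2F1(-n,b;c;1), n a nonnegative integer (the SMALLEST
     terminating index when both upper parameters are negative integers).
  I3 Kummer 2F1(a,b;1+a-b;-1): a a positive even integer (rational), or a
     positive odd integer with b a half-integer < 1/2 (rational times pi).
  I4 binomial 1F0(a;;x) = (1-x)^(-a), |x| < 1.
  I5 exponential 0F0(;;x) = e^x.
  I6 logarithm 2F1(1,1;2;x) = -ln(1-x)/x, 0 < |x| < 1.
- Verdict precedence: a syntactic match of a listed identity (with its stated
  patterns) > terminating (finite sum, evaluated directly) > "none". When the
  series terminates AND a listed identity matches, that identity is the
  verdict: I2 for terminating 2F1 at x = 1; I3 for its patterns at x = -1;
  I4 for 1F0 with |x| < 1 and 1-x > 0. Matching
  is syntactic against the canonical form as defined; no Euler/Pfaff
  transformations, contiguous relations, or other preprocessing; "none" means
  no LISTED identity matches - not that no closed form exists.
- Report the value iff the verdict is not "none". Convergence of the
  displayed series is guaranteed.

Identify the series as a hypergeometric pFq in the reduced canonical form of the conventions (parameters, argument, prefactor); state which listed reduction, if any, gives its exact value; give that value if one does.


First insight: t_0 = 1/4 here, and the (-1)^k factor (C = 1/4) folds into the argument's sign.
Adjacent-term ratio: r(k) = (-1/8) * (k+1) / [(k+1/3) (k+1)] - poly over poly, x = (-1/8) from leading terms; C = 1/4 at k = 0.

This is 1/4 * 1F1(1; 1/3; -1/8) in reduced canonical form. Verdict: none (x = -1/8): each listed identity misses the multisets {1} ; {1/3}.


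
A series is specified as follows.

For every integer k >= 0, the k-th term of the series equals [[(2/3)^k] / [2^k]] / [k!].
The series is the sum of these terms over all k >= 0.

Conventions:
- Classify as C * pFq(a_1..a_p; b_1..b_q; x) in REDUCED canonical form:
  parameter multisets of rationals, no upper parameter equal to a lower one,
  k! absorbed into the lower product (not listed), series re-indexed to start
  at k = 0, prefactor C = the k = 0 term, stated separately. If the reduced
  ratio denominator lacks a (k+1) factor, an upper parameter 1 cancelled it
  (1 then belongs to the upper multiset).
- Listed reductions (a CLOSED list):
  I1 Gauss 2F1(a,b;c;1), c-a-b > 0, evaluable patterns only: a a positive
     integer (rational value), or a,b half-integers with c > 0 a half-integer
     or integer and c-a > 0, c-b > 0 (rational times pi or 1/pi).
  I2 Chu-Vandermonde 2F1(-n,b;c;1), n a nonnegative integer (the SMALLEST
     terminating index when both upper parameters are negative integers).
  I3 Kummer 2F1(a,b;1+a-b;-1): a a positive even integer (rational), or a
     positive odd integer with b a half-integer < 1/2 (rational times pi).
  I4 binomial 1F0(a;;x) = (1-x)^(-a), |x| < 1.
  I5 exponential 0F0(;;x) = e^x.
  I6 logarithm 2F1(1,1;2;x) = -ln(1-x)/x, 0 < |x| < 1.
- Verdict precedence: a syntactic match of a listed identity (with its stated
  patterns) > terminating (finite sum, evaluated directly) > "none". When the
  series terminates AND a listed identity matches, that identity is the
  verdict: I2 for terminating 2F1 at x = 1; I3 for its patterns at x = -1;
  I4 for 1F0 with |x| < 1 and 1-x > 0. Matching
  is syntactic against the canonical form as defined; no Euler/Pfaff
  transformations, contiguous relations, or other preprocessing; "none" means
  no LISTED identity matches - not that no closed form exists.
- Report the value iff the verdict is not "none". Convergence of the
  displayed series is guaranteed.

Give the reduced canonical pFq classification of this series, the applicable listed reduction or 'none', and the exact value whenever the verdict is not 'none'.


Reduced: x = 1/3, 0F0, upper = {-}, lower = {-}, C = 1. Verdict at x = 1/3: the exponential series (I5) matches (the 0F0 exponential series at x = 1/3). Value: e^(1/3).

First insight: t_0 being 1, the two k-th powers (C = 1) combine into one argument.
Adjacent-term ratio: r(k) = (1/3) * 1 / [(k+1)] ; factor over Q: parameters, x = (1/3), and C = 1.


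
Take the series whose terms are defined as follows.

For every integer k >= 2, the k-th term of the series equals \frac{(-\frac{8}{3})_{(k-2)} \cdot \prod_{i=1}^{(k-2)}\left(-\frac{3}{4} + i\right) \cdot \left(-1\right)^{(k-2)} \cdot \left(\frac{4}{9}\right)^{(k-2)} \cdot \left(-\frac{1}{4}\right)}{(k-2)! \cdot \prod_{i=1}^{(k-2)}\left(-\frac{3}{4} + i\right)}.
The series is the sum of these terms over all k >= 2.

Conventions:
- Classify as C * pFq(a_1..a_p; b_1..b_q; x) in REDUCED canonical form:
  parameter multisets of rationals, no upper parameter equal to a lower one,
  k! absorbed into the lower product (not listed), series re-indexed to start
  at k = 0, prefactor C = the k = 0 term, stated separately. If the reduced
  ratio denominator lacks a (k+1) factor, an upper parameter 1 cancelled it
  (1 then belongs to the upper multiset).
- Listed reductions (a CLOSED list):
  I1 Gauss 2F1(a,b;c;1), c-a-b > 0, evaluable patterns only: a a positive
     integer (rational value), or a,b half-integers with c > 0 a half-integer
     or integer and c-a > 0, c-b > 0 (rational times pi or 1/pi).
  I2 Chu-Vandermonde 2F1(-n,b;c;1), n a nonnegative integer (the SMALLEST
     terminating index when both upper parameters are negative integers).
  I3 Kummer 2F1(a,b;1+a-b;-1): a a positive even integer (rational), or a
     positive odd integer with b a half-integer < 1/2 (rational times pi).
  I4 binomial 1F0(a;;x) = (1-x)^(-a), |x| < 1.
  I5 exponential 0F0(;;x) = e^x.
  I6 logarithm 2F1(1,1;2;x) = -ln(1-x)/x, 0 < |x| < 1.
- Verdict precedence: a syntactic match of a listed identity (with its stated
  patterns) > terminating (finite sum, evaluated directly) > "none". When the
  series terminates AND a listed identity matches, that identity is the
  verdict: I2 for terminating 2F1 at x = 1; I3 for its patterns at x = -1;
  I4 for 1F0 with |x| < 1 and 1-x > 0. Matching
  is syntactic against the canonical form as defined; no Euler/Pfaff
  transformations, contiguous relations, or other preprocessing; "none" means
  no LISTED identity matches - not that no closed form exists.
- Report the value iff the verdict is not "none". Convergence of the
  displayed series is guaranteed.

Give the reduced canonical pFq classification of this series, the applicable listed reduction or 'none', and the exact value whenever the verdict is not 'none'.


Reduced: x = -\frac{4}{9}, 1F0, upper = {-\frac{8}{3}}, lower = {-}, C = -\frac{1}{4}. Verdict: binomial (I4) applies (the 1F0 binomial series: exponent 8/3, x = -\frac{4}{9}). Sum: \left(-\frac{1}{4}\right) \cdot \left(\frac{13}{9}\right)^{\frac{8}{3}}.

Structural cue: t_0 being -\frac{1}{4}, the lower running product (prefactor -1/4) is a rising factorial.
Adjacent-term ratio: r(k) = -\frac{4}{9} * (k-\frac{8}{3}) / [(k+1)] - rational in k, leading ratio -\frac{4}{9}; with t_0 = -\frac{1}{4}, classification follows.


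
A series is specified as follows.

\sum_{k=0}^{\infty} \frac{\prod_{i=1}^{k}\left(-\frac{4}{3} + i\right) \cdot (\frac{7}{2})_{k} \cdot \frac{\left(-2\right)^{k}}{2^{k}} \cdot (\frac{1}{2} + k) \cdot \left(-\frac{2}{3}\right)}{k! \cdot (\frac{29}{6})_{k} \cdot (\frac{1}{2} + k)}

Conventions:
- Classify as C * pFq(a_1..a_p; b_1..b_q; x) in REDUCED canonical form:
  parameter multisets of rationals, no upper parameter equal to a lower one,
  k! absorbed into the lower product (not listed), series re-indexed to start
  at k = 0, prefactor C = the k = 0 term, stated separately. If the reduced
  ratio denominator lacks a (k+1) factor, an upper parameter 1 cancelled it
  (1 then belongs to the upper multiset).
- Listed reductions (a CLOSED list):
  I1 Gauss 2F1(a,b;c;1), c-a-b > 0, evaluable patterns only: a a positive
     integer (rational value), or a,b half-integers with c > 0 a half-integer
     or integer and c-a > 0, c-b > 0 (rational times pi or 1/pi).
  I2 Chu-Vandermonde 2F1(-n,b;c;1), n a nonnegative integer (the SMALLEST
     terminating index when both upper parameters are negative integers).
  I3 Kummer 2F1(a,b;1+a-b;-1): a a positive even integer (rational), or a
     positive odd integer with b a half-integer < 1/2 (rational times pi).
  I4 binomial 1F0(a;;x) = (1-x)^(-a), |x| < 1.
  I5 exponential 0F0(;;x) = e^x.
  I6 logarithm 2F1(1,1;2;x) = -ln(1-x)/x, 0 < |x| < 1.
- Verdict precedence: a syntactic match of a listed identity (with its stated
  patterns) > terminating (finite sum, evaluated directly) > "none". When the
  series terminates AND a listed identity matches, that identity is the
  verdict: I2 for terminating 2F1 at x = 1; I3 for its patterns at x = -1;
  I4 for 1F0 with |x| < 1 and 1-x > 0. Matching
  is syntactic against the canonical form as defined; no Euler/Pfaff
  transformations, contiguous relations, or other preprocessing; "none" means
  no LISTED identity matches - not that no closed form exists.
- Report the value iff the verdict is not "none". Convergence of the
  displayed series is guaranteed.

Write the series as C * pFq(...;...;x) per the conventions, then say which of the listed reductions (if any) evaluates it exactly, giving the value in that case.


x = -1 here; the reduced form reads 2F1, upper {-\frac{1}{3}, \frac{7}{2}}, lower {\frac{29}{6}}, C = -\frac{2}{3}. Verdict: no listed reduction: x = -1 and upper {-\frac{1}{3}, \frac{7}{2}} fail every I1-I6 pattern.

The tell: x = -1 and the running product (prefactor -2/3) telescopes to a rising factorial.
Term ratio: r(k) = -1 * (k-\frac{1}{3}) (k+\frac{7}{2}) / [(k+\frac{29}{6}) (k+1)] ; factor over Q: parameters, x = -1, and C = -\frac{2}{3}.


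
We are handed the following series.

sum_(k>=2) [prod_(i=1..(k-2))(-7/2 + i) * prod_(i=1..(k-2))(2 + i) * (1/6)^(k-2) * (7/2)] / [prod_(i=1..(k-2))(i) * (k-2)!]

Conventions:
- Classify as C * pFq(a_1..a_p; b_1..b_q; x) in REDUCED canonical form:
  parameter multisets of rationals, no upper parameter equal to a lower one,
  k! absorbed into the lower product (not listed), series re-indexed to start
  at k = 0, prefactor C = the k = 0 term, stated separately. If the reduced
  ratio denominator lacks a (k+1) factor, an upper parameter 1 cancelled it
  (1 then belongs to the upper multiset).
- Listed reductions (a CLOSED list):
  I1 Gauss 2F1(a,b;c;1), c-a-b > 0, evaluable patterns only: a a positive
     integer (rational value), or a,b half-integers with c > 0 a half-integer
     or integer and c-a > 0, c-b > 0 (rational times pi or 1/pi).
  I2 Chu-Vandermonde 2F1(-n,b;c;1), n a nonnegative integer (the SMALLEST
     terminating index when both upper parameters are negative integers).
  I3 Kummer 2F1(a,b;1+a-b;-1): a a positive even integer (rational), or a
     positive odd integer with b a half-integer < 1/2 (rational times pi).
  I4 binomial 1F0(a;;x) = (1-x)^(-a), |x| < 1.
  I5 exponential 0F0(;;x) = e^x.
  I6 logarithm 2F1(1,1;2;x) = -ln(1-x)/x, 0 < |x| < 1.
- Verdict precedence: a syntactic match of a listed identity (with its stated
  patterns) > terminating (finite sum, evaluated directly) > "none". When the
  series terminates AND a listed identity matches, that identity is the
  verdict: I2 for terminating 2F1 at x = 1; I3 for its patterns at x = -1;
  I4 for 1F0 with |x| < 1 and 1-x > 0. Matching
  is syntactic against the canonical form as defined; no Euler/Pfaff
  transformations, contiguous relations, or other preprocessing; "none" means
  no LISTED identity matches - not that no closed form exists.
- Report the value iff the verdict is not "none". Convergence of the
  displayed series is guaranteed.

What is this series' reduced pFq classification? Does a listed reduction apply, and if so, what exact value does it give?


The series (x = 1/6) is 2F1: upper {-5/2, 3}, lower {1}, prefactor 7/2. Verdict: none. A 2F1 with upper {-5/2, 3} fits none of I1-I6 at x = 1/6; the sum runs forever.

First insight: with t_0 = 7/2, the lower running product (C = 7/2, x = 1/6) is a rising factorial.
Consecutive-term ratio: r(k) = (1/6) * (k-5/2) (k+3) / [(k+1) (k+1)] - poly over poly, x = (1/6) from leading terms; C = 7/2 at k = 0.


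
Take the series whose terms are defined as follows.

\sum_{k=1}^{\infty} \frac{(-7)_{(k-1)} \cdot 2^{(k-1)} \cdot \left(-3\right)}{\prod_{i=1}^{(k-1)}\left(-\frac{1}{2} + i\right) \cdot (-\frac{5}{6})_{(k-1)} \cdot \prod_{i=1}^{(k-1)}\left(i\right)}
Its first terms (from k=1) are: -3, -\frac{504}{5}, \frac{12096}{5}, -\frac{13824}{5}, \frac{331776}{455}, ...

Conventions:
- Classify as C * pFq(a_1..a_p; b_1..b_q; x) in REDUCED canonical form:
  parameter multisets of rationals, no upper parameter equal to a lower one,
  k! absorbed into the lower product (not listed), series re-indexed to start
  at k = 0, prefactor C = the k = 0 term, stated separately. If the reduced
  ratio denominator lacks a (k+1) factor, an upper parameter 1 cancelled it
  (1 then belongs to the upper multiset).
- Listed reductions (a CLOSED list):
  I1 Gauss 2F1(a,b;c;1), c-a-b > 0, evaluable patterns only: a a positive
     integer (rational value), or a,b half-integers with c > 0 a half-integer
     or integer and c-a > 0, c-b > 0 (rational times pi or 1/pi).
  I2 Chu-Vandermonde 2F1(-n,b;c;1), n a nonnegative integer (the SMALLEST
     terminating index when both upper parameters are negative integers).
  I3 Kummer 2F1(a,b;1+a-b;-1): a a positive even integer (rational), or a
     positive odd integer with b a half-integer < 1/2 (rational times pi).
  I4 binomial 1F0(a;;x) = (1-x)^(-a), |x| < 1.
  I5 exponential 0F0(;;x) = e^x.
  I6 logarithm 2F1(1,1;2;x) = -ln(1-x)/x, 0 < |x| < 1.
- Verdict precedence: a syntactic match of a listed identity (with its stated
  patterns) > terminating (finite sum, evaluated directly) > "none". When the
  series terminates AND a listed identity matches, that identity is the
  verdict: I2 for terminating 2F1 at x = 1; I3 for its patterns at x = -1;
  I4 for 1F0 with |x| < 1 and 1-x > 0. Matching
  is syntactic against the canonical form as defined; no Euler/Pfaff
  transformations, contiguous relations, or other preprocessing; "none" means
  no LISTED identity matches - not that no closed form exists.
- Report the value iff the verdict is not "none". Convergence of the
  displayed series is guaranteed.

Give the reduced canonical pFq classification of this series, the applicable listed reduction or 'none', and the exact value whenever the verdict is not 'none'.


This is -3 * 1F2(-7; -\frac{5}{6}, \frac{1}{2}; 2) in reduced canonical form. Verdict: terminating. (-7)_k vanishes past k = 7, leaving a 8-term sum, computed directly. Hence: \frac{7382083610883}{33532874375}.

Key step: x = 2 and the lower running product (C = -3, x = 2) is a rising factorial.
Term ratio: r(k) = 2 * (k-7) / [(k-\frac{5}{6}) (k+\frac{1}{2}) (k+1)] - rational in k, leading ratio 2; with t_0 = -3, classification follows.


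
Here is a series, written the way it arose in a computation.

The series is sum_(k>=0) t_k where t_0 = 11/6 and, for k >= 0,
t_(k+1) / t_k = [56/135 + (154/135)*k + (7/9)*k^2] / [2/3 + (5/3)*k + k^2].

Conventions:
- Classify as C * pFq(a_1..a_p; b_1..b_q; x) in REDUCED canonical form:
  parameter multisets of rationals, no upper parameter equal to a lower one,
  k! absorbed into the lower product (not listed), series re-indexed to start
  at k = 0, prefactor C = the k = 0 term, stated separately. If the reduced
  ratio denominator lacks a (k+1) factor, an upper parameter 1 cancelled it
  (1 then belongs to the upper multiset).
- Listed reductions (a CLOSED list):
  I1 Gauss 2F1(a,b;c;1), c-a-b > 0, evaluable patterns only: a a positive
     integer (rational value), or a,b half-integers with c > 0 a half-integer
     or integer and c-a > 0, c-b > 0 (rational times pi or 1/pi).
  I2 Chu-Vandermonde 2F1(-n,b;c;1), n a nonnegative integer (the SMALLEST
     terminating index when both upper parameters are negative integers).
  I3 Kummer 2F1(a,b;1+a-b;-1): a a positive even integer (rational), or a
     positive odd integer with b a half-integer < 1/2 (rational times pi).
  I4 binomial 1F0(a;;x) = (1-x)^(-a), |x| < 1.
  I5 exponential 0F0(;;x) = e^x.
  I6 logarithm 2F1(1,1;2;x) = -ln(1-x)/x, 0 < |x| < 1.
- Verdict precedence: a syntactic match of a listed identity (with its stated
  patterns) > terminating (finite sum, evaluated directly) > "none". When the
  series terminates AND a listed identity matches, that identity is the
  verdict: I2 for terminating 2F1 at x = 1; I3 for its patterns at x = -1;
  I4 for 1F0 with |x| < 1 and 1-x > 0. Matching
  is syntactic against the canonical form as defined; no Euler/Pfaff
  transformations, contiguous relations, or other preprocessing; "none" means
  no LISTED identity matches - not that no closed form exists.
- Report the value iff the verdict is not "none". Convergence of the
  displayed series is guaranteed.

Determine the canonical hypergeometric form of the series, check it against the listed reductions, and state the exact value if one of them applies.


Canonical form: C = 11/6 times 1F0 with upper {4/5}, lower {-}, x = 7/9. Verdict: the I4 binomial reduction applies (the 1F0 binomial series: exponent -4/5, x = 7/9). Value: (11/6) * (2/9)^(-4/5).

Key observation: x = (7/9) and cancel k + 2/3 from the displayed ratio first; then C = 11/6, x = 7/9.
Ratio: r(k) = (7/9) * (k+4/5) / [(k+1)] - rational in k. x = (7/9); t_0 = 11/6; negate the roots.


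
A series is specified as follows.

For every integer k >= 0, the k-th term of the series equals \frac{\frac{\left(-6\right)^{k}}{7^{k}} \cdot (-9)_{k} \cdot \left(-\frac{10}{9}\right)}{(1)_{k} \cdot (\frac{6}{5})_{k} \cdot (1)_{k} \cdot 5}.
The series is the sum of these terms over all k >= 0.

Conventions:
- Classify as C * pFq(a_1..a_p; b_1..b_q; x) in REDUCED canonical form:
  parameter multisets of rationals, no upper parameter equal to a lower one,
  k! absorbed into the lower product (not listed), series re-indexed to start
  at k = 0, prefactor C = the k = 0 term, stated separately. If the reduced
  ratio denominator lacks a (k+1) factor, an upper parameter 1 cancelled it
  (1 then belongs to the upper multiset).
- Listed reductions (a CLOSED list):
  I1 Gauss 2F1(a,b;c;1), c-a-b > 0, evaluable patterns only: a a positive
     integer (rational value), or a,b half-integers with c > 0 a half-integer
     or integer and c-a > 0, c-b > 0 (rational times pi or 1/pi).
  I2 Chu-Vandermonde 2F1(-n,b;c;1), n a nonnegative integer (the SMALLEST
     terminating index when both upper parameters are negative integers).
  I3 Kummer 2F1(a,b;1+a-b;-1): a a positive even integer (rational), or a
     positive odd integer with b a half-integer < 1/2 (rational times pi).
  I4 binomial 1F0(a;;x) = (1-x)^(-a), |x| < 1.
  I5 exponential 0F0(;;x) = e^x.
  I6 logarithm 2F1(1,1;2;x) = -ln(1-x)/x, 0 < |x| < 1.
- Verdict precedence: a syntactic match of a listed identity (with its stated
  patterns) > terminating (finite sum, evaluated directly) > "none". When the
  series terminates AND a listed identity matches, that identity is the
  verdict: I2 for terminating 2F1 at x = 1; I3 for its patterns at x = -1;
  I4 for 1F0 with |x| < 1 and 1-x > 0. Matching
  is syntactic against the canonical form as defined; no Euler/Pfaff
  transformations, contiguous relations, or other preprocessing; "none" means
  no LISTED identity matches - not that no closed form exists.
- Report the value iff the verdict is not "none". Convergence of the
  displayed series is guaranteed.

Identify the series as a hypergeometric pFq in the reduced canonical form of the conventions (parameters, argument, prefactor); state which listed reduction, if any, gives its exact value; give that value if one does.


Prefactor -\frac{2}{9}, argument -\frac{6}{7}: 1F2 with upper {-9} over lower {1, \frac{6}{5}}. Verdict: terminating - upper -9 stops the sum at k = 9; the 10 terms are added exactly. Exact value: -\frac{896943842214414721}{297570835906956612}.

First insight: x = -\frac{6}{7} and the two geometric factors (prefactor -2/9) combine into one argument.
Term ratio: r(k) = -\frac{6}{7} * (k-9) / [(k+1) (k+\frac{6}{5}) (k+1)] - rational; roots negated = parameters, x = -\frac{6}{7}, C = -\frac{2}{9}.


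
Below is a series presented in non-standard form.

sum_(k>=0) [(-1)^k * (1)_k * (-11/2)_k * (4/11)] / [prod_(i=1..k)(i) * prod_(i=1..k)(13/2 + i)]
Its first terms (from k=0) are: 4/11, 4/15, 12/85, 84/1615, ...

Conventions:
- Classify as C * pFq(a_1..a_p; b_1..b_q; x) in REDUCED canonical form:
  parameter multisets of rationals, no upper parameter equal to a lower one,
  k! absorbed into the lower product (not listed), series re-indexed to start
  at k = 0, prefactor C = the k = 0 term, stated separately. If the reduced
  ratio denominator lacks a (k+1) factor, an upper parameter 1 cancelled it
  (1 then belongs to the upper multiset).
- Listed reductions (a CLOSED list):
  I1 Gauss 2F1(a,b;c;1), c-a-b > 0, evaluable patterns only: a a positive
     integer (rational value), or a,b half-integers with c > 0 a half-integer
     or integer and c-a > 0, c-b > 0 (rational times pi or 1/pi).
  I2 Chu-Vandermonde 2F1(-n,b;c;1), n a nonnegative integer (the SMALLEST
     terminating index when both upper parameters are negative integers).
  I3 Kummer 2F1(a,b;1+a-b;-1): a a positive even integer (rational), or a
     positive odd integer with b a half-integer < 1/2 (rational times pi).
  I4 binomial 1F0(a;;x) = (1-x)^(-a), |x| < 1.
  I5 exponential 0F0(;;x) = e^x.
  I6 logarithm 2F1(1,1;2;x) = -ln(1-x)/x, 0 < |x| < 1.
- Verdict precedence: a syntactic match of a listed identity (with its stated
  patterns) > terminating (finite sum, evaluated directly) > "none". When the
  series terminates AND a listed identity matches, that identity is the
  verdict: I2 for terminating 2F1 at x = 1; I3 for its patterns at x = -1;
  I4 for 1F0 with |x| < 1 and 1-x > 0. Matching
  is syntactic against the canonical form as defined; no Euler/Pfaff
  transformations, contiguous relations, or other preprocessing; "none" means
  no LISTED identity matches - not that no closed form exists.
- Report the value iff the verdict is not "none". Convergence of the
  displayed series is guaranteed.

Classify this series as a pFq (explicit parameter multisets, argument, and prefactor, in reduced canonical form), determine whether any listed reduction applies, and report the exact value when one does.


Canonical form: C = 4/11 times 2F1 with upper {-11/2, 1}, lower {15/2}, x = -1. Verdict at x = -1: Kummer's theorem (I3) matches (x = -1; c = 15/2 equals 1+a-b for upper {-11/2, 1}: listed pattern). Value: (273/1024) * pi.

First insight: t_0 = 4/11 here, and the lower running product (C = 4/11) is a rising factorial.
Term ratio: r(k) = (-1) * (k-11/2) (k+1) / [(k+15/2) (k+1)] - rational in k. x = (-1); t_0 = 4/11; negate the roots.


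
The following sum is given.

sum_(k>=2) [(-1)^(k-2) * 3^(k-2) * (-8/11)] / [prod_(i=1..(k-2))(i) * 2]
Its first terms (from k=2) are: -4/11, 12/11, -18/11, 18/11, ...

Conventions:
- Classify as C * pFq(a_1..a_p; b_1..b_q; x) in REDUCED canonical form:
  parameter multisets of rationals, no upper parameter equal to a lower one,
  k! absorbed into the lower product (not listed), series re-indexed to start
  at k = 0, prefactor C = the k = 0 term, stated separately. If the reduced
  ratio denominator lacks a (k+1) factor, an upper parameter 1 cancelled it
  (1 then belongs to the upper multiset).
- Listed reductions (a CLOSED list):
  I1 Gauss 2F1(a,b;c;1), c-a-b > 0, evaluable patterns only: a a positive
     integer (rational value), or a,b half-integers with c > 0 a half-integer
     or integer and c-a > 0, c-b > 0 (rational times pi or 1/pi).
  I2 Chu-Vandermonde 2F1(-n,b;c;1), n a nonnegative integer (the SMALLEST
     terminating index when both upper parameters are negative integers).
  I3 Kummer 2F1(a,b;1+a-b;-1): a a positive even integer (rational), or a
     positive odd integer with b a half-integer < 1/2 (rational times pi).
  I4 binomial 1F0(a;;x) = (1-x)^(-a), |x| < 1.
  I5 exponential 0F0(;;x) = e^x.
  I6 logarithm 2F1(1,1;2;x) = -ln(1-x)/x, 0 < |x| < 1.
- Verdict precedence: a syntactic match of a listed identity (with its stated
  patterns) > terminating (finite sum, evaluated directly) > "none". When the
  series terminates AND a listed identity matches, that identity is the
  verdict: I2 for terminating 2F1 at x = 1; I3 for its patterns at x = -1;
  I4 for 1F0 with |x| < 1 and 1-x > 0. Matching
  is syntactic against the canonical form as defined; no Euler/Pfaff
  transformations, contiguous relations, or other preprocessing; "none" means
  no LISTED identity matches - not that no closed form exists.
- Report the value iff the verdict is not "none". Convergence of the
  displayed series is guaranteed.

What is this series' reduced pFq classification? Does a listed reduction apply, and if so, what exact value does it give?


Reduced: x = -3, 0F0, upper = {-}, lower = {-}, C = -4/11. Verdict at x = -3: the I5 exponential reduction matches (the 0F0 exponential series at x = -3). Its exact value is (-4/11) * e^(-3).

Key step: t_0 being -4/11, the constant factors (C = -4/11, x = -3) combine into one prefactor.
Step ratio: r(k) = (-3) * 1 / [(k+1)] - rational; roots negated = parameters, x = (-3), C = -4/11.


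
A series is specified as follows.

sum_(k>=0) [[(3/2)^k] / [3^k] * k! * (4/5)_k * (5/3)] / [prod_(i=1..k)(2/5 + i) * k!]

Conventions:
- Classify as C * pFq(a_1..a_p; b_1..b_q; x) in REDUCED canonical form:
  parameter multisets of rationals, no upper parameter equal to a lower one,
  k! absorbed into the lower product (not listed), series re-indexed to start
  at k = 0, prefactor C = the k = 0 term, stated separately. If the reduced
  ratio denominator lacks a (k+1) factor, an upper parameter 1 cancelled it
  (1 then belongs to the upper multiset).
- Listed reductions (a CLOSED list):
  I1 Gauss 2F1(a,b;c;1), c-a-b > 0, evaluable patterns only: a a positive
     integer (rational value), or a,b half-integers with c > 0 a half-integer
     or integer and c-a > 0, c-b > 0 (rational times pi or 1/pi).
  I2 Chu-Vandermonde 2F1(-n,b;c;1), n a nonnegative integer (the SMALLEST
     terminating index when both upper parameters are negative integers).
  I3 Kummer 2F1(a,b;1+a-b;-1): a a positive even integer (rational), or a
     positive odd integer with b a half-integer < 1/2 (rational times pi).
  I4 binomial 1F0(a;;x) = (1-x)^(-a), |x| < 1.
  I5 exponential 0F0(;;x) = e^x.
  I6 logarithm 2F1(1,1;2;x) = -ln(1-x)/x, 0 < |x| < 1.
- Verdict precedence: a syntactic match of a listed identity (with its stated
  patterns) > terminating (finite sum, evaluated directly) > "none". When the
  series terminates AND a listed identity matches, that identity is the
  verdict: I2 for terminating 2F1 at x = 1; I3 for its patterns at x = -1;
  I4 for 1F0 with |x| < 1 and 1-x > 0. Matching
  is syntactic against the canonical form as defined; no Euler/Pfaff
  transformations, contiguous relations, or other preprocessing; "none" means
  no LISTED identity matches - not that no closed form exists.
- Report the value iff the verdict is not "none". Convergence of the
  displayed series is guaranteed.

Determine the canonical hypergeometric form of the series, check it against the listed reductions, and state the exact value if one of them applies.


This is 5/3 * 2F1(4/5, 1; 7/5; 1/2) in reduced canonical form. Verdict: none - at argument 1/2 the multisets {4/5, 1} ; {7/5} match no listed identity.

Structural cue: t_0 = 5/3 here, and the factorial ratio (C = 5/3) (k+a-1)!/(a-1)! is a rising factorial (a)_k.
Ratio: r(k) = (1/2) * (k+4/5) (k+1) / [(k+7/5) (k+1)] ; factor over Q: parameters, x = (1/2), and C = 5/3.


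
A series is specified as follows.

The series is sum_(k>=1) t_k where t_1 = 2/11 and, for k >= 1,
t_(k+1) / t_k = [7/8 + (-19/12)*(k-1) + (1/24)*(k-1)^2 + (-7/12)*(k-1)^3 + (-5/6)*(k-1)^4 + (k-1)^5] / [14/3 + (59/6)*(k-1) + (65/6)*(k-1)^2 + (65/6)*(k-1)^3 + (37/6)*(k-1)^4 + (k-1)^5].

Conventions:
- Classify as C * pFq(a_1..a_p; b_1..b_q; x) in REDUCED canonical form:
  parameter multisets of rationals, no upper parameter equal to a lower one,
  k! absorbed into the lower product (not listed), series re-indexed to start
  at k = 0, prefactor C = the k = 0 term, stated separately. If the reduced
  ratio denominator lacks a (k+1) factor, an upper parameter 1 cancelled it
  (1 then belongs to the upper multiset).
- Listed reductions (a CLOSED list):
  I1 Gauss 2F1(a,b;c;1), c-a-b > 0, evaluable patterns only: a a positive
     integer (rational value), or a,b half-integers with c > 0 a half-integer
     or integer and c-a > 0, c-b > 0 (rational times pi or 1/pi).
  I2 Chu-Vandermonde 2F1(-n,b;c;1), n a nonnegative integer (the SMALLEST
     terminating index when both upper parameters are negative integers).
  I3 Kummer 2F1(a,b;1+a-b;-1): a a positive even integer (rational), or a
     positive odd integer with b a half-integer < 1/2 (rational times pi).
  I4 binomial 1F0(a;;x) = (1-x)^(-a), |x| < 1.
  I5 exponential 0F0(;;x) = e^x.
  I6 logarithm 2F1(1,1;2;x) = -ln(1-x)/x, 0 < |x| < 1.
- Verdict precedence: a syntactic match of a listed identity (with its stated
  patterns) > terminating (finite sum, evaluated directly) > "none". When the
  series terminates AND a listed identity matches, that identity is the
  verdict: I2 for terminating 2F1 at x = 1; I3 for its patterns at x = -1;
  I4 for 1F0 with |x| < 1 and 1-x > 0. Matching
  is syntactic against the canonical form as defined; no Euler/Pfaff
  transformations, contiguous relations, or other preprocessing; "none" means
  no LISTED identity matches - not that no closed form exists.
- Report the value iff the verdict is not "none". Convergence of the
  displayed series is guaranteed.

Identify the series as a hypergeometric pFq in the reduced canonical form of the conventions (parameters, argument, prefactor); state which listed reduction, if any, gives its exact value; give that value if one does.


Prefactor 2/11, argument 1: 2F1 with upper {-3/2, -1/2} over lower {4}. Verdict: the half-integer Gauss pattern (I1) matches (x = 1; upper {-3/2, -1/2} half-integers, c = 4 in the evaluable pattern). Value: (16384/24255) / pi.

First insight: t_0 = 2/11 here, and the expanded ratio factors over Q; prefactor 2/11, roots give parameters.
Adjacent-term ratio: r(k) = 1 * (k-3/2) (k-1/2) / [(k+4) (k+1)] - rational in k. x = 1; t_0 = 2/11; negate the roots.


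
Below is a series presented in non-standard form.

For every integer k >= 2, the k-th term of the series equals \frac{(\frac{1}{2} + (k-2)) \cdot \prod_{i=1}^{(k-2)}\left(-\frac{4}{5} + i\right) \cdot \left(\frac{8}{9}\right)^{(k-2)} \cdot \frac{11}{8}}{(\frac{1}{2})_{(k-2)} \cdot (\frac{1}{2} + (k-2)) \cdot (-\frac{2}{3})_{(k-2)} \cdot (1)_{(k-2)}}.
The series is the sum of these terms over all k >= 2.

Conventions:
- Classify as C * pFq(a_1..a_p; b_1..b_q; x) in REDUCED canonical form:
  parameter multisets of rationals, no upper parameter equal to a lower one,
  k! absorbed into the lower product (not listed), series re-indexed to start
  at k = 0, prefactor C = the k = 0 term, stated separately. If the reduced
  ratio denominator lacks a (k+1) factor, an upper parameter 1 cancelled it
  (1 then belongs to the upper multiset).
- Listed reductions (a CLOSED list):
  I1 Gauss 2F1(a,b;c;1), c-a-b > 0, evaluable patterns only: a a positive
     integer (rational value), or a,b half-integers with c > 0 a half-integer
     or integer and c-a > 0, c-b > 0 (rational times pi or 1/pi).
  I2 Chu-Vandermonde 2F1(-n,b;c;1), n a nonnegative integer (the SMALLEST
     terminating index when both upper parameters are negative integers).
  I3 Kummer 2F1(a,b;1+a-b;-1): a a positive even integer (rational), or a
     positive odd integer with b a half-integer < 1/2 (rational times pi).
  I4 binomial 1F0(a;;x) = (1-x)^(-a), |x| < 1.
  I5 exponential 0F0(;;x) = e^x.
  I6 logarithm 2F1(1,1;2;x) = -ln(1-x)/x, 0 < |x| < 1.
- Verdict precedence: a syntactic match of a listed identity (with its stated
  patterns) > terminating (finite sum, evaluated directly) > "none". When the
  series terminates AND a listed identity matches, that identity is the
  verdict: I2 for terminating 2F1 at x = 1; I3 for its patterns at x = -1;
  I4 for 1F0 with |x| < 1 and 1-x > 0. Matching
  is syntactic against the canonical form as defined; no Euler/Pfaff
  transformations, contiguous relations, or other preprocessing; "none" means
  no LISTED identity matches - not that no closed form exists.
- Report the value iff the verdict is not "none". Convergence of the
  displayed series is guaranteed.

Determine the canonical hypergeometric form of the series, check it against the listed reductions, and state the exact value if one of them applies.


Reduced: x = \frac{8}{9}, 1F2, upper = {\frac{1}{5}}, lower = {-\frac{2}{3}, \frac{1}{2}}, C = \frac{11}{8}. Verdict: none - at argument \frac{8}{9} the multisets {\frac{1}{5}} ; {-\frac{2}{3}, \frac{1}{2}} match no listed identity.

Structural cue: from the first term \frac{11}{8}: the running product (prefactor 11/8) telescopes to a rising factorial.
Consecutive-term ratio: r(k) = \frac{8}{9} * (k+\frac{1}{5}) / [(k-\frac{2}{3}) (k+\frac{1}{2}) (k+1)] ; factor over Q: parameters, x = \frac{8}{9}, and C = \frac{11}{8}.
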